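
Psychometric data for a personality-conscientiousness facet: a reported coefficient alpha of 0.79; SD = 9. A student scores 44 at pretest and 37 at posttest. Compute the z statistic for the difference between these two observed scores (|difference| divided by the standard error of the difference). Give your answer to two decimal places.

1.20

The standard error of measurement is 9.0000×√(1 − 0.7900) ≈ 9.0000×0.4583 ≈ 4.1243.
Standard error of the difference = 4.1243·√2 ≈ 5.8327
z = |44 − 37| / 5.8327 = 7 / 5.8327 ≈ 1.2001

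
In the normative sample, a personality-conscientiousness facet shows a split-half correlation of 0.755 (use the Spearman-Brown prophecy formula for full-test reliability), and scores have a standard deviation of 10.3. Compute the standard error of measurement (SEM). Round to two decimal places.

r_full = 2·0.755 / (1 + 0.755) ≈ 0.86040
SEM = 10.30000*√(1 − 0.86040) ≈ 3.84841

3.85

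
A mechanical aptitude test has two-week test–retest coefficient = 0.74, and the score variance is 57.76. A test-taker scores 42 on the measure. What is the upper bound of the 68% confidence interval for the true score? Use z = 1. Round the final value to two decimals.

45.88

SD = √57.76 = 7.6000
SEM = 7.6000 · √(1 − 0.7400) = 7.6000 · √0.2600 ≈ 7.6000 · 0.5099 ≈ 3.8753
1 · SEM ≈ 3.8753
Upper limit = 42 + 3.8753 ≈ 45.8753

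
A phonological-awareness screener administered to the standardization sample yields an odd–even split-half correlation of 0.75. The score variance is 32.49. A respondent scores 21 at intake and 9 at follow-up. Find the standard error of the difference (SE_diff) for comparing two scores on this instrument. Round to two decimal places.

3.05

SD = √32.49 ≈ 5.7000
Spearman-Brown: r = 2(0.75) / (1 + 0.75) = 1.5000 / 1.7500 ≈ 0.8571
SEM = 5.7000×√(1 − 0.8571) ≈ 2.1544
SE_diff = √2 × SEM ≈ 3.0468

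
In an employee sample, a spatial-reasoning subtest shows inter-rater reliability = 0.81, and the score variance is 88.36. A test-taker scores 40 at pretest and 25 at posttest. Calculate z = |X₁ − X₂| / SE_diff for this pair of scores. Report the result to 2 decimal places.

SD = √88.36 = 9.400
SEM = 9.400*√(1 − 0.810) ≈ 4.097
Standard error of the difference = 4.097·√2 ≈ 5.795
z = |40 − 25| / 5.795 = 15 / 5.795 ≈ 2.589

2.59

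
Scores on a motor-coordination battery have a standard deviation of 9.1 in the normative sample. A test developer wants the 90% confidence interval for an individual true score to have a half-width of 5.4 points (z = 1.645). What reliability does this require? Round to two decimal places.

Required SEM = 5.4 / 1.645 ≈ 3.2827
r = 1 − (3.2827/9.1)² ≈ 1 − 0.1301 ≈ 0.8699

0.87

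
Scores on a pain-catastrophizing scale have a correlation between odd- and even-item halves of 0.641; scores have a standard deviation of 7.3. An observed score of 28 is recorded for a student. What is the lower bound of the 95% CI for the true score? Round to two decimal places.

Spearman-Brown: r = 2(0.641) / (1 + 0.641) = 1.282 / 1.641 ≈ 0.781
SEM = 7.300×√(1 − 0.781) ≈ 3.414
Margin = 1.96 × 3.414 ≈ 6.692
Lower limit = 28 − 6.692 ≈ 21.308

21.31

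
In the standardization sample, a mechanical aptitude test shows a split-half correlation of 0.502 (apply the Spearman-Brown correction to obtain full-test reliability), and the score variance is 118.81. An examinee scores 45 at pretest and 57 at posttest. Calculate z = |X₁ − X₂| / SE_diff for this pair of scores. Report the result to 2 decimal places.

1.35

SD = √118.81 = 10.90000
r_full = 2·0.502 / (1 + 0.502) ≈ 0.66844
SEM = 10.90000·√(1 − 0.66844) ≈ 6.27634
SE_diff = √2 · SEM ≈ 8.87608
z = 12 / 8.87608 ≈ 1.35195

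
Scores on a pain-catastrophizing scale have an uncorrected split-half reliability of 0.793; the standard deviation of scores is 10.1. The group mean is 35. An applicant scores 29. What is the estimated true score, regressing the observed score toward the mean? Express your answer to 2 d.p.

29.69

r_full = 2·0.793 / (1 + 0.793) ≃ 0.885
T̂ = 0.885(29) + 0.115(35) ≃ 29.693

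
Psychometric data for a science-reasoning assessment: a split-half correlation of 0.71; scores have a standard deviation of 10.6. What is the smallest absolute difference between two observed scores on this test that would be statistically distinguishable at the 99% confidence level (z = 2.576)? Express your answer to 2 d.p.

Spearman-Brown: r = 2(0.71) / (1 + 0.71) = 1.420 / 1.710 ≈ 0.830
SEM = 10.600*√(1 − 0.830) ≈ 4.365
Standard error of the difference = 4.365·√2 ≈ 6.173
Smallest detectable difference = 2.576*6.173 ≈ 15.903

15.90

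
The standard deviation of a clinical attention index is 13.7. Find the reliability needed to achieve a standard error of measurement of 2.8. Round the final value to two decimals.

r = 1 − (2.800/13.7)² ≈ 1 − 0.042 ≈ 0.958

0.96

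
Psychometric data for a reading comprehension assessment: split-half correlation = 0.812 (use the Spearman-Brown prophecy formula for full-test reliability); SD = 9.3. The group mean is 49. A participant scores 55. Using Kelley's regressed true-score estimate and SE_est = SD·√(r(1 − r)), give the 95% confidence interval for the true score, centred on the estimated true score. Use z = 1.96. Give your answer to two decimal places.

Spearman-Brown: r = 2(0.812) / (1 + 0.812) = 1.624 / 1.812 ≈ 0.896
T̂ = r·X + (1 − r)·M = 0.896×55 + 0.104×49 ≈ 49.294 + 5.084 ≈ 54.377
SE_est = 9.300×√(0.896×0.104) ≈ 2.836
95% CI: 54.377 ± 5.558 ≈ (48.819, 59.936)

[48.82, 59.94]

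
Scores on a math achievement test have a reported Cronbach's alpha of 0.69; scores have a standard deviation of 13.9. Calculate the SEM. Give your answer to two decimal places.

7.74

SEM = 13.9000 × √(1 − 0.6900) = 13.9000 × √0.3100 ≈ 13.9000 × 0.5568 ≈ 7.7392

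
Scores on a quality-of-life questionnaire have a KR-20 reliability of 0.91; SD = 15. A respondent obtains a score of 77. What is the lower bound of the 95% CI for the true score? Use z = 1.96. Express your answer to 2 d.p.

The standard error of measurement is 15.00000·√(1 − 0.91000) ≃ 15.00000·0.30000 ≃ 4.50000.
Margin = 1.96 · 4.50000 ≃ 8.82000
Lower bound: 77 − 8.82000 = 68.18000

68.18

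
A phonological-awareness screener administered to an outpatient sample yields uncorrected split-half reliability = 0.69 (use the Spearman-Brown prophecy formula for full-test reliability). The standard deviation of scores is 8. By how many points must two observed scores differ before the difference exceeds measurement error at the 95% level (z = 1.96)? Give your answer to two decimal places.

Full-length reliability (Spearman-Brown) = 2(0.69)/(1+0.69) ≈ 0.8166
The standard error of measurement is 8.0000·√(1 − 0.8166) ≈ 8.0000·0.4283 ≈ 3.4263.
SE_diff = SEM · √2 ≈ 3.4263 · 1.4142 ≈ 4.8455
Minimum reliable difference = 1.96 · SE_diff ≈ 1.96 · 4.8455 ≈ 9.4973

9.50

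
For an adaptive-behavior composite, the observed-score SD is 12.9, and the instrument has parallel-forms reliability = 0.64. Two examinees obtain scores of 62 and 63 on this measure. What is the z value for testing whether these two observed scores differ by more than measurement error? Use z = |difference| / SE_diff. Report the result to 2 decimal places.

0.09

SEM = 12.90000 · √(1 − 0.64000) = 12.90000 · √0.36000 ≈ 12.90000 · 0.60000 ≈ 7.74000
Standard error of the difference = 7.74000·√2 ≈ 10.94601
z = 1 / 10.94601 ≈ 0.09136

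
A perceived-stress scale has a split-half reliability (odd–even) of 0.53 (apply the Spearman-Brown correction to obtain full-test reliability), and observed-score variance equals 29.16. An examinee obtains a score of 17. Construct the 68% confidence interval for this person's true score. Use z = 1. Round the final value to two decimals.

[14.01, 19.99]

SD = √29.16 ≈ 5.4000
r_full = 2·0.53 / (1 + 0.53) ≈ 0.6928
SEM = 5.4000 × √(1 − 0.6928) = 5.4000 × √0.3072 ≈ 5.4000 × 0.5542 ≈ 2.9929
Margin = 1 × 2.9929 ≈ 2.9929
68% CI: 17 ± 2.9929 = [14.0071, 19.9929]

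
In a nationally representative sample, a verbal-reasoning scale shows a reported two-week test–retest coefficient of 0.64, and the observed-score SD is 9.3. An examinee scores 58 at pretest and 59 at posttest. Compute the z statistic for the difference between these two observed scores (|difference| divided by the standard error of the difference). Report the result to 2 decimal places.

0.13

SEM = 9.30000 × √(1 − 0.64000) = 9.30000 × √0.36000 ≈ 9.30000 × 0.60000 ≈ 5.58000
SE_diff = √2 × SEM ≈ 7.89131
z = 1 / 7.89131 ≈ 0.12672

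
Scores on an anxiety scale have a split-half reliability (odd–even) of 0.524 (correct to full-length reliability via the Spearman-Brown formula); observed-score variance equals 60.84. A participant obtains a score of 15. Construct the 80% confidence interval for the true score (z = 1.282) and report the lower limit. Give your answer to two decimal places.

SD = √60.84 ≈ 7.8000
Full-length reliability (Spearman-Brown) = 2(0.524)/(1+0.524) ≈ 0.6877
The standard error of measurement is 7.8000·√(1 − 0.6877) ≈ 7.8000·0.5589 ≈ 4.3592.
Margin = 1.282 · 4.3592 ≈ 5.5885
Lower limit = 15 − 5.5885 ≈ 9.4115

9.41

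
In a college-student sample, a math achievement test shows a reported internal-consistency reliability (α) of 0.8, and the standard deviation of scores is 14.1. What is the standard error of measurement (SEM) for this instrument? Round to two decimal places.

6.31

SEM = 14.100 * √(1 − 0.800) = 14.100 * √0.200 ≈ 14.100 * 0.447 ≈ 6.306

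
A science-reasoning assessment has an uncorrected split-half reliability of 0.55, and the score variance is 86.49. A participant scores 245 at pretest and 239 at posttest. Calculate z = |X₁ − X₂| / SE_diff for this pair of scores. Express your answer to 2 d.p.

SD = √86.49 = 9.3000
Spearman-Brown: r = 2(0.55) / (1 + 0.55) = 1.1000 / 1.5500 ≃ 0.7097
SEM = 9.3000 × √(1 − 0.7097) = 9.3000 × √0.2903 ≃ 9.3000 × 0.5388 ≃ 5.0110
SE_diff = SEM × √2 ≃ 5.0110 × 1.4142 ≃ 7.0866
z = 6 / 7.0866 ≃ 0.8467

0.85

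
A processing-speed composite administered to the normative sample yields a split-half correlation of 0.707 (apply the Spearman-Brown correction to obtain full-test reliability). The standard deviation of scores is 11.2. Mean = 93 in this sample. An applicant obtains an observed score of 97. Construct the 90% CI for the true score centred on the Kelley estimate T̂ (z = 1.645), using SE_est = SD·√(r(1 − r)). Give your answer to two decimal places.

r_full = 2·0.707 / (1 + 0.707) ≃ 0.82835
T̂ = 0.82835(97) + 0.17165(93) ≃ 96.31342
SE_est = SD · √(r(1 − r)) = 11.20000 · √0.14218 ≃ 11.20000 · 0.37707 ≃ 4.22321
CI = 96.31342 ± 1.645 · 4.22321 → [89.36623, 103.26060]

[89.37, 103.26]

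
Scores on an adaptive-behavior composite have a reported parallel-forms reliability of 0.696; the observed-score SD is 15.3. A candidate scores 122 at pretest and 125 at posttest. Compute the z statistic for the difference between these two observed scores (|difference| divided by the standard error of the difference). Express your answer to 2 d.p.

0.25

The standard error of measurement is 15.30000×√(1 − 0.69600) ≈ 15.30000×0.55136 ≈ 8.43584.
SE_diff = SEM × √2 ≈ 8.43584 × 1.41421 ≈ 11.93008
z = 3 / 11.93008 ≈ 0.25147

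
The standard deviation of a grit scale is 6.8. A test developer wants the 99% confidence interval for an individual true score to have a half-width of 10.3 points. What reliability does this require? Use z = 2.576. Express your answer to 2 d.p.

Required SEM = 10.3 / 2.576 ≃ 3.9984
r = 1 − (SEM / SD)² = 1 − (3.9984 / 6.8)² ≃ 1 − 0.3458 ≃ 0.6542

0.65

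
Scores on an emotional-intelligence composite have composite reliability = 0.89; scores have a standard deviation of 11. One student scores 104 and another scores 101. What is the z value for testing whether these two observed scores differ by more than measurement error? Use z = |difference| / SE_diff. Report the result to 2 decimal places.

0.58

The standard error of measurement is 11.0000·√(1 − 0.8900) ≈ 11.0000·0.3317 ≈ 3.6483.
SE_diff = SEM · √2 ≈ 3.6483 · 1.4142 ≈ 5.1595
z = |104 − 101| / 5.1595 = 3 / 5.1595 ≈ 0.5815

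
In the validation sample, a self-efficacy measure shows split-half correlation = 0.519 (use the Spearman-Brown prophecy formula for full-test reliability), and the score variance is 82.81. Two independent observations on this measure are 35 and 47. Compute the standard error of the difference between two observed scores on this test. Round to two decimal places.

SD = √82.81 = 9.100
r_full = 2·0.519 / (1 + 0.519) ≃ 0.683
The standard error of measurement is 9.100*√(1 − 0.683) ≃ 9.100*0.563 ≃ 5.121.
SE_diff = SEM * √2 ≃ 5.121 * 1.414 ≃ 7.242

7.24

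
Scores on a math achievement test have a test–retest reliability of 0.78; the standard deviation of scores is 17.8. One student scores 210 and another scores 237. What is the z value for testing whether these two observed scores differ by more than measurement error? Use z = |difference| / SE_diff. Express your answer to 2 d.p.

SEM = 17.800 * √(1 − 0.780) = 17.800 * √0.220 ≈ 17.800 * 0.469 ≈ 8.349
SE_diff = √2 * SEM ≈ 11.807
z = |210 − 237| / 11.807 = 27 / 11.807 ≈ 2.287

2.29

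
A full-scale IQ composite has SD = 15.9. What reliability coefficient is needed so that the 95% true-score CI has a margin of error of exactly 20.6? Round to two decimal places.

0.56

SEM needed = half-width / z = 20.6/1.96 ≈ 10.51020
Required reliability = 1 − (SEM/SD)² = 1 − 0.43695 ≈ 0.56305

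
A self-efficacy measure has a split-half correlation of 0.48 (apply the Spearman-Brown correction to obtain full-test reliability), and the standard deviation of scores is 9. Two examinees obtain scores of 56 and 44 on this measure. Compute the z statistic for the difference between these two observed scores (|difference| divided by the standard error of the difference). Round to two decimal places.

1.59

r_full = 2·0.48 / (1 + 0.48) ≈ 0.64865
SEM = 9.00000 × √(1 − 0.64865) = 9.00000 × √0.35135 ≈ 9.00000 × 0.59275 ≈ 5.33474
SE_diff = SEM × √2 ≈ 5.33474 × 1.41421 ≈ 7.54446
z = |56 − 44| / 7.54446 = 12 / 7.54446 ≈ 1.59057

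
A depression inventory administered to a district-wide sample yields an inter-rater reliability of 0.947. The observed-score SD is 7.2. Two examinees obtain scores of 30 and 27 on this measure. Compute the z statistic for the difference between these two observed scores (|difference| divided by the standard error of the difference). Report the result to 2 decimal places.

SEM = 7.20000·√(1 − 0.94700) ≈ 1.65756
Standard error of the difference = 1.65756·√2 ≈ 2.34415
z = 3 / 2.34415 ≈ 1.27978

1.28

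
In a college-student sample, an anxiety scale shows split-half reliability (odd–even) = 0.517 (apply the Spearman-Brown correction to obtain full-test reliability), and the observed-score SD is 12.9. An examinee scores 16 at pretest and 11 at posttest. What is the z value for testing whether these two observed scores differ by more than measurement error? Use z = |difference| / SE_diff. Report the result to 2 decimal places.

r_full = 2·0.517 / (1 + 0.517) ≈ 0.682
SEM = 12.900·√(1 − 0.682) ≈ 7.279
SE_diff = √2 · SEM ≈ 10.294
z = 5 / 10.294 ≈ 0.486

0.49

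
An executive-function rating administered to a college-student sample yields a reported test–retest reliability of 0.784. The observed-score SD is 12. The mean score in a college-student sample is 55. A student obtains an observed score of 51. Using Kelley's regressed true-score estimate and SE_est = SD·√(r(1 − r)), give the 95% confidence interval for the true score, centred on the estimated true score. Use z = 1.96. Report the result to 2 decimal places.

T̂ = r·X + (1 − r)·M = 0.7840*51 + 0.2160*55 = 39.9840 + 11.8800 ≈ 51.8640
SE_est = SD * √(r(1 − r)) = 12.0000 * √0.1693 ≈ 12.0000 * 0.4115 ≈ 4.9382
95% CI: 51.8640 ± 9.6788 ≈ (42.1852, 61.5428)

[42.19, 61.54]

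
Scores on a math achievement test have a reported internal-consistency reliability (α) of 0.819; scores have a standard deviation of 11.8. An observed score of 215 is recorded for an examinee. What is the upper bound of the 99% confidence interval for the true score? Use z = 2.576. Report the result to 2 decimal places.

227.93

SEM = 11.80000*√(1 − 0.81900) ≈ 5.02020
Half-width = 2.576*5.02020 ≈ 12.93204
Upper bound: 215 + 12.93204 = 227.93204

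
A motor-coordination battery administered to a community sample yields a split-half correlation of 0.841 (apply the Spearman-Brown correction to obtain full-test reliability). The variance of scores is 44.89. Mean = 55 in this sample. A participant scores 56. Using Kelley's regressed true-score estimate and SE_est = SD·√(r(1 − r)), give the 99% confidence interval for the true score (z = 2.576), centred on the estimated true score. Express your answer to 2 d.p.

[51.07, 60.76]

SD = √44.89 ≈ 6.7000
Spearman-Brown: r = 2(0.841) / (1 + 0.841) = 1.6820 / 1.8410 ≈ 0.9136
Estimated true score = 0.9136·56 + (1 − 0.9136)·55 ≈ 55.9136
SE_est = 6.7000·√(0.9136·0.0864) ≈ 1.8821
99% CI: 55.9136 ± 4.8482 ≈ (51.0655, 60.7618)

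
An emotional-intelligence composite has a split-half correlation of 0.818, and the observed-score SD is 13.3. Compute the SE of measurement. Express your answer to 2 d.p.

4.21

Spearman-Brown: r = 2(0.818) / (1 + 0.818) = 1.63600 / 1.81800 ≈ 0.89989
The standard error of measurement is 13.30000×√(1 − 0.89989) ≈ 13.30000×0.31640 ≈ 4.20814.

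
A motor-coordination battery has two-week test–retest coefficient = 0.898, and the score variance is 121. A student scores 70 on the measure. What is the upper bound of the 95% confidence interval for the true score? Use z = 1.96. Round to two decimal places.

σ = 121^(1/2) = 11.0000
SEM = 11.0000 * √(1 − 0.8980) = 11.0000 * √0.1020 ≃ 11.0000 * 0.3194 ≃ 3.5131
1.96 * SEM ≃ 6.8857
Upper limit = 70 + 6.8857 ≃ 76.8857

76.89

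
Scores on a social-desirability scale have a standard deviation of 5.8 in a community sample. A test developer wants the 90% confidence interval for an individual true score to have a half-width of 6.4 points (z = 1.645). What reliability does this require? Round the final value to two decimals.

0.55

SEM needed = half-width / z = 6.4/1.645 ≈ 3.891
Required reliability = 1 − (SEM/SD)² = 1 − 0.450 ≈ 0.550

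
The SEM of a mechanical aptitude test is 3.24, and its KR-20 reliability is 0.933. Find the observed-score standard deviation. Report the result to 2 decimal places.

SD = 3.24 / √(1 − 0.933) ≃ 12.517

12.52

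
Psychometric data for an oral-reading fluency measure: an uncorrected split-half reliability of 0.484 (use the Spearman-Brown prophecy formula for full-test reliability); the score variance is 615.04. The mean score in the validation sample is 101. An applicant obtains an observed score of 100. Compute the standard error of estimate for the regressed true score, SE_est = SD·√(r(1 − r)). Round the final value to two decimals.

11.81

SD = √615.04 ≈ 24.8000
Full-length reliability (Spearman-Brown) = 2(0.484)/(1+0.484) ≈ 0.6523
SE_est = SD · √(r(1 − r)) = 24.8000 · √0.2268 ≈ 24.8000 · 0.4762 ≈ 11.8108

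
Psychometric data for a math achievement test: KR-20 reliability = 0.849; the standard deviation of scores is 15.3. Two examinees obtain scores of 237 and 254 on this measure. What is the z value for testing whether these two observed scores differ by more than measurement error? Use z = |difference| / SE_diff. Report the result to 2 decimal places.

2.02

The standard error of measurement is 15.3000·√(1 − 0.8490) ≈ 15.3000·0.3886 ≈ 5.9454.
SE_diff = √2 · SEM ≈ 8.4080
z = |237 − 254| / 8.4080 = 17 / 8.4080 ≈ 2.0219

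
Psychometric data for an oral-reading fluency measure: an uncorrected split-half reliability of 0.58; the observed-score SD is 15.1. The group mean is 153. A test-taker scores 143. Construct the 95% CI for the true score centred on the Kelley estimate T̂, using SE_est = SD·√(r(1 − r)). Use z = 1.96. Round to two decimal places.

[132.58, 158.73]

Spearman-Brown: r = 2(0.58) / (1 + 0.58) = 1.1600 / 1.5800 ≈ 0.7342
Estimated true score = 0.7342*143 + (1 − 0.7342)*153 ≈ 145.6582
SE_est = SD * √(r(1 − r)) = 15.1000 * √0.1952 ≈ 15.1000 * 0.4418 ≈ 6.6707
CI = 145.6582 ± 1.96 * 6.6707 → [132.5836, 158.7329]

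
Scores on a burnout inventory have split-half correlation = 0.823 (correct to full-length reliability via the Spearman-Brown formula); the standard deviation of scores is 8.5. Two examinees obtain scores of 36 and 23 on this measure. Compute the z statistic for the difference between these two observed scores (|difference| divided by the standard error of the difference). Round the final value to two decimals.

Full-length reliability (Spearman-Brown) = 2(0.823)/(1+0.823) ≈ 0.9029
SEM = 8.5000 * √(1 − 0.9029) = 8.5000 * √0.0971 ≈ 8.5000 * 0.3116 ≈ 2.6486
SE_diff = SEM * √2 ≈ 2.6486 * 1.4142 ≈ 3.7457
z = 13 / 3.7457 ≈ 3.4707

3.47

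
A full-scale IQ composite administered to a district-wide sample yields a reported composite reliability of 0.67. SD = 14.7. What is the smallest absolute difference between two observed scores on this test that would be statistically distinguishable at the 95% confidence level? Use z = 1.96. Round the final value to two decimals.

SEM = 14.7000 × √(1 − 0.6700) = 14.7000 × √0.3300 ≈ 14.7000 × 0.5745 ≈ 8.4445
SE_diff = SEM × √2 ≈ 8.4445 × 1.4142 ≈ 11.9423
Minimum reliable difference = 1.96 × SE_diff ≈ 1.96 × 11.9423 ≈ 23.4070

23.41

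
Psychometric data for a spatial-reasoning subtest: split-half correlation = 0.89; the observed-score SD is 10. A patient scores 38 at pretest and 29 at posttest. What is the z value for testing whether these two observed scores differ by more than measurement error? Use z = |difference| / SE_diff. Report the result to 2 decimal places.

2.64

Spearman-Brown: r = 2(0.89) / (1 + 0.89) = 1.780 / 1.890 ≈ 0.942
SEM = 10.000*√(1 − 0.942) ≈ 2.412
SE_diff = SEM * √2 ≈ 2.412 * 1.414 ≈ 3.412
z = |38 − 29| / 3.412 = 9 / 3.412 ≈ 2.638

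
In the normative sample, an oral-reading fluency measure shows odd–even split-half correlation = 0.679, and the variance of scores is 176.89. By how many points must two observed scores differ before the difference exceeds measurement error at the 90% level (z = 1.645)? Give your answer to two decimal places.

SD = √176.89 ≈ 13.3000
Full-length reliability (Spearman-Brown) = 2(0.679)/(1+0.679) ≈ 0.8088
SEM = 13.3000 * √(1 − 0.8088) = 13.3000 * √0.1912 ≈ 13.3000 * 0.4372 ≈ 5.8154
SE_diff = SEM * √2 ≈ 5.8154 * 1.4142 ≈ 8.2242
Smallest detectable difference = 1.645*8.2242 ≈ 13.5288

13.53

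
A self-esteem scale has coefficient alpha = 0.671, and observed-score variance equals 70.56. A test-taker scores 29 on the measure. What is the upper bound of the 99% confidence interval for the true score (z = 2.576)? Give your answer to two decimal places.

SD = √70.56 = 8.4000
SEM = 8.4000·√(1 − 0.6710) ≈ 4.8181
2.576 · SEM ≈ 12.4115
Upper limit = 29 + 12.4115 ≈ 41.4115

41.41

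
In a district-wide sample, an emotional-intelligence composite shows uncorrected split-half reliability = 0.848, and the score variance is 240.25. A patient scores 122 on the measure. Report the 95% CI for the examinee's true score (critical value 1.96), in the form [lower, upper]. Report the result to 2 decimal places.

σ = 240.25^(1/2) = 15.5000
Spearman-Brown: r = 2(0.848) / (1 + 0.848) = 1.6960 / 1.8480 ≈ 0.9177
SEM = 15.5000 · √(1 − 0.9177) = 15.5000 · √0.0823 ≈ 15.5000 · 0.2868 ≈ 4.4453
1.96 · SEM ≈ 8.7128
CI = 122 ± 8.7128 → [113.2872, 130.7128]

[113.29, 130.71]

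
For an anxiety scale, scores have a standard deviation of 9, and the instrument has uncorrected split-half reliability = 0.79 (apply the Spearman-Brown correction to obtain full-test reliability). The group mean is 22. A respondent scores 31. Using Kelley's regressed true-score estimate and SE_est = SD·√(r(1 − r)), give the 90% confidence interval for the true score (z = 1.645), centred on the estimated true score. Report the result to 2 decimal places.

r_full = 2·0.79 / (1 + 0.79) ≃ 0.8827
T̂ = 0.8827(31) + 0.1173(22) ≃ 29.9441
SE_est = 9.0000·√[r(1 − r)] ≃ 2.8962
CI = 29.9441 ± 1.645 * 2.8962 → [25.1799, 34.7084]

[25.18, 34.71]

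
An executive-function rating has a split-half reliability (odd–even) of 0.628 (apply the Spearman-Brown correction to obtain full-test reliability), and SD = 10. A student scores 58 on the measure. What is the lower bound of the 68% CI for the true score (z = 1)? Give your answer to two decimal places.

53.22

r_full = 2·0.628 / (1 + 0.628) ≈ 0.7715
The standard error of measurement is 10.0000*√(1 − 0.7715) ≈ 10.0000*0.4780 ≈ 4.7802.
1 * SEM ≈ 4.7802
Lower bound: 58 − 4.7802 = 53.2198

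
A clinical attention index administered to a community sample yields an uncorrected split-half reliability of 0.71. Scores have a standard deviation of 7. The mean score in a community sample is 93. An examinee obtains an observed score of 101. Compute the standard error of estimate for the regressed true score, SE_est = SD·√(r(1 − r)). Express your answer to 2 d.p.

Spearman-Brown: r = 2(0.71) / (1 + 0.71) = 1.4200 / 1.7100 ≈ 0.8304
SE_est = SD * √(r(1 − r)) = 7.0000 * √0.1408 ≈ 7.0000 * 0.3753 ≈ 2.6269

2.63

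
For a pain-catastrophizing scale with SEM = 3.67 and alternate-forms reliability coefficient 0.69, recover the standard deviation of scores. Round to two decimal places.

6.59

SD = 3.67 / √(1 − 0.69) ≈ 6.592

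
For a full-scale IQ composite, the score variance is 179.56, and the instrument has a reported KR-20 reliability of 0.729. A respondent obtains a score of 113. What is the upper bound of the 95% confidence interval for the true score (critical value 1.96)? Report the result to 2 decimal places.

σ = 179.56^(1/2) = 13.400
SEM = 13.400×√(1 − 0.729) ≃ 6.976
Half-width = 1.96×6.976 ≃ 13.672
Upper bound: 113 + 13.672 = 126.672

126.67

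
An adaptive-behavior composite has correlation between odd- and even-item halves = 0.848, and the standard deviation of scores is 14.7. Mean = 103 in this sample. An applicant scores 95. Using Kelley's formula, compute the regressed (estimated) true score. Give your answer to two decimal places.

r_full = 2·0.848 / (1 + 0.848) ≈ 0.91775
T̂ = r·X + (1 − r)·M = 0.91775×95 + 0.08225×103 ≈ 87.18615 + 8.47186 ≈ 95.65801

95.66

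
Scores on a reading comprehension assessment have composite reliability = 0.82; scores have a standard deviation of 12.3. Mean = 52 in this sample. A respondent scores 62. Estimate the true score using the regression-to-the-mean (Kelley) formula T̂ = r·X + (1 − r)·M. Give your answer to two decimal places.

T̂ = r·X + (1 − r)·M = 0.82000·62 + 0.18000·52 = 50.84000 + 9.36000 ≈ 60.20000

60.20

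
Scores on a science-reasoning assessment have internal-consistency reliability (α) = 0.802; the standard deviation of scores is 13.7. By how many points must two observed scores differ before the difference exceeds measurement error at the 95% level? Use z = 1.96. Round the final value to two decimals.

16.90

The standard error of measurement is 13.700·√(1 − 0.802) ≃ 13.700·0.445 ≃ 6.096.
Standard error of the difference = 6.096·√2 ≃ 8.621
Minimum reliable difference = 1.96 · SE_diff ≃ 1.96 · 8.621 ≃ 16.898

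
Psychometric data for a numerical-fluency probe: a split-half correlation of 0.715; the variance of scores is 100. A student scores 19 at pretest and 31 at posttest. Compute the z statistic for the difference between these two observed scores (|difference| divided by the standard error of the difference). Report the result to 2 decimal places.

2.08

SD = √100 = 10.0000
Spearman-Brown: r = 2(0.715) / (1 + 0.715) = 1.4300 / 1.7150 ≈ 0.8338
SEM = 10.0000*√(1 − 0.8338) ≈ 4.0765
Standard error of the difference = 4.0765·√2 ≈ 5.7651
z = 12 / 5.7651 ≈ 2.0815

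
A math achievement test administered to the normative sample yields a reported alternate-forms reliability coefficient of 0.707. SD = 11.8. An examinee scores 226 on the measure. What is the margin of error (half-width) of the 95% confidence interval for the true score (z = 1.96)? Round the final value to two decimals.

SEM = 11.8000×√(1 − 0.7070) ≈ 6.3873
1.96 × SEM ≈ 12.5191

12.52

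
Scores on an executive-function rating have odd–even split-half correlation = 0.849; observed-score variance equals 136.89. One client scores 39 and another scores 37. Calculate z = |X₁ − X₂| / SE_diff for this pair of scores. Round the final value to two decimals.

0.42

SD = √136.89 ≃ 11.700
Full-length reliability (Spearman-Brown) = 2(0.849)/(1+0.849) ≃ 0.918
The standard error of measurement is 11.700*√(1 − 0.918) ≃ 11.700*0.286 ≃ 3.344.
Standard error of the difference = 3.344·√2 ≃ 4.728
z = |39 − 37| / 4.728 = 2 / 4.728 ≃ 0.423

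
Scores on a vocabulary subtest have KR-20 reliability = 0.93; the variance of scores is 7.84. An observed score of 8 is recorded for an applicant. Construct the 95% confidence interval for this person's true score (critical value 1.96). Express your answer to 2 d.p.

[6.55, 9.45]

SD = √7.84 ≃ 2.80000
SEM = 2.80000 * √(1 − 0.93000) = 2.80000 * √0.07000 ≃ 2.80000 * 0.26458 ≃ 0.74081
Margin = 1.96 * 0.74081 ≃ 1.45199
Interval: (6.54801, 9.45199)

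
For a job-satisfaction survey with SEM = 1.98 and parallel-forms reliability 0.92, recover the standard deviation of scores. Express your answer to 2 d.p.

7.00

SD = 1.98 / √(1 − 0.92) ≈ 7.000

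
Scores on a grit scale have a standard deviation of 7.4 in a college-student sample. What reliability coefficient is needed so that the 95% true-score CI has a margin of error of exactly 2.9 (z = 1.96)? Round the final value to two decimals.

0.96

Required SEM = 2.9 / 1.96 ≈ 1.4796
r = 1 − (SEM / SD)² = 1 − (1.4796 / 7.4)² ≈ 1 − 0.0400 ≈ 0.9600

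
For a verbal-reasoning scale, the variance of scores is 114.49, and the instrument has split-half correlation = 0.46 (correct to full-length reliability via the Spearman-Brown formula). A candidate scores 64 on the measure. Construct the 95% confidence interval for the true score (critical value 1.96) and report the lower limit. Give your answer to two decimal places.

51.25

SD = √114.49 = 10.700
Spearman-Brown: r = 2(0.46) / (1 + 0.46) = 0.920 / 1.460 ≃ 0.630
SEM = 10.700·√(1 − 0.630) ≃ 6.507
Half-width = 1.96·6.507 ≃ 12.754
Lower bound: 64 − 12.754 = 51.246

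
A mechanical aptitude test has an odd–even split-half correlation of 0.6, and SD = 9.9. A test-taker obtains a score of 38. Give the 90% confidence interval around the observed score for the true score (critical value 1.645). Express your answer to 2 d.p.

r_full = 2·0.6 / (1 + 0.6) ≈ 0.7500
SEM = 9.9000 × √(1 − 0.7500) = 9.9000 × √0.2500 ≈ 9.9000 × 0.5000 ≈ 4.9500
Half-width = 1.645×4.9500 ≈ 8.1428
90% CI: 38 ± 8.1428 = [29.8573, 46.1427]

[29.86, 46.14]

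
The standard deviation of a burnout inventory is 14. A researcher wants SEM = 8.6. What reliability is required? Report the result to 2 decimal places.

0.62

Required reliability = 1 − (SEM/SD)² = 1 − 0.3773 ≈ 0.6227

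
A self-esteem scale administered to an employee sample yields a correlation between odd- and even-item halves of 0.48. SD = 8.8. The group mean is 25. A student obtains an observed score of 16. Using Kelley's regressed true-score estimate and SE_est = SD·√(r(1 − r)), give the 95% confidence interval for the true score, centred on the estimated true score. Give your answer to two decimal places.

Full-length reliability (Spearman-Brown) = 2(0.48)/(1+0.48) ≈ 0.64865
T̂ = 0.64865(16) + 0.35135(25) ≈ 19.16216
SE_est = SD * √(r(1 − r)) = 8.80000 * √0.22790 ≈ 8.80000 * 0.47739 ≈ 4.20105
95% CI: 19.16216 ± 8.23407 ≈ (10.92810, 27.39623)

[10.93, 27.40]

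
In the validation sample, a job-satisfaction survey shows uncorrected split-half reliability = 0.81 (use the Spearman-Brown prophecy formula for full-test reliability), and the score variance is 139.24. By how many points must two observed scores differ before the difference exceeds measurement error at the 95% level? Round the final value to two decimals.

SD = √139.24 ≈ 11.80000
Full-length reliability (Spearman-Brown) = 2(0.81)/(1+0.81) ≈ 0.89503
SEM = 11.80000 * √(1 − 0.89503) = 11.80000 * √0.10497 ≈ 11.80000 * 0.32399 ≈ 3.82313
SE_diff = √2 * SEM ≈ 5.40673
Minimum reliable difference = 1.96 * SE_diff ≈ 1.96 * 5.40673 ≈ 10.59719

10.60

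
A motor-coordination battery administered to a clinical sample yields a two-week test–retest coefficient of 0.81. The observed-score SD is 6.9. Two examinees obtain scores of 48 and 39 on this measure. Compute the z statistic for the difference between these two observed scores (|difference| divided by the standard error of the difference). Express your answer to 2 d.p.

SEM = 6.9000 × √(1 − 0.8100) = 6.9000 × √0.1900 ≈ 6.9000 × 0.4359 ≈ 3.0076
SE_diff = √2 × SEM ≈ 4.2534
z = 9 / 4.2534 ≈ 2.1159

2.12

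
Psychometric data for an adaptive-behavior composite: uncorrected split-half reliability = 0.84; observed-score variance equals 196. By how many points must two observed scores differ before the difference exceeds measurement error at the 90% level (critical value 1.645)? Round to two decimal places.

SD = √196 ≈ 14.00000
r_full = 2·0.84 / (1 + 0.84) ≈ 0.91304
SEM = 14.00000 × √(1 − 0.91304) = 14.00000 × √0.08696 ≈ 14.00000 × 0.29488 ≈ 4.12837
SE_diff = √2 × SEM ≈ 5.83840
Minimum reliable difference = 1.645 × SE_diff ≈ 1.645 × 5.83840 ≈ 9.60417

9.60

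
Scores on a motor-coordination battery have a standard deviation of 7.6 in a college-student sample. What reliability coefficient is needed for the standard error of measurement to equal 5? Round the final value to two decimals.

r = 1 − (5.000/7.6)² ≃ 1 − 0.433 ≃ 0.567

0.57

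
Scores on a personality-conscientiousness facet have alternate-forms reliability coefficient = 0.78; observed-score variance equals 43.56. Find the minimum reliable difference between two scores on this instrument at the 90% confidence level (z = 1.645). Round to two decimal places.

σ = 43.56^(1/2) = 6.6000
The standard error of measurement is 6.6000·√(1 − 0.7800) ≈ 6.6000·0.4690 ≈ 3.0957.
SE_diff = SEM · √2 ≈ 3.0957 · 1.4142 ≈ 4.3779
Smallest detectable difference = 1.645·4.3779 ≈ 7.2017

7.20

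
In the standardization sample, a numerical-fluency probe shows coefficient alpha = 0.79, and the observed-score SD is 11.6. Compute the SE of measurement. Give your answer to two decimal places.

SEM = 11.6000*√(1 − 0.7900) ≈ 5.3158

5.32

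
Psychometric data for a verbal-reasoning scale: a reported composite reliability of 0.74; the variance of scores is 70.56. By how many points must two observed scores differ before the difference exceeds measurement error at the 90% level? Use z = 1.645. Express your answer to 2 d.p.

9.96

SD = √70.56 = 8.40000
SEM = 8.40000 · √(1 − 0.74000) = 8.40000 · √0.26000 ≈ 8.40000 · 0.50990 ≈ 4.28318
SE_diff = √2 · SEM ≈ 6.05733
Minimum reliable difference = 1.645 · SE_diff ≈ 1.645 · 6.05733 ≈ 9.96430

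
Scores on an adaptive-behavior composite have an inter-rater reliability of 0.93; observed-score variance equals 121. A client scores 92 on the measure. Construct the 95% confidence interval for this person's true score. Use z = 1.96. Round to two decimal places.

σ = 121^(1/2) = 11.000
SEM = 11.000 * √(1 − 0.930) = 11.000 * √0.070 ≈ 11.000 * 0.265 ≈ 2.910
Half-width = 1.96*2.910 ≈ 5.704
CI = 92 ± 5.704 → [86.296, 97.704]

[86.30, 97.70]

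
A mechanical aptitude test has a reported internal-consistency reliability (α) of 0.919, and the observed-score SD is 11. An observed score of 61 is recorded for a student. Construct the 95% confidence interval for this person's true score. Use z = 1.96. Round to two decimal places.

[54.86, 67.14]

SEM = 11.000 × √(1 − 0.919) = 11.000 × √0.081 ≈ 11.000 × 0.285 ≈ 3.131
1.96 × SEM ≈ 6.136
95% CI: 61 ± 6.136 = [54.864, 67.136]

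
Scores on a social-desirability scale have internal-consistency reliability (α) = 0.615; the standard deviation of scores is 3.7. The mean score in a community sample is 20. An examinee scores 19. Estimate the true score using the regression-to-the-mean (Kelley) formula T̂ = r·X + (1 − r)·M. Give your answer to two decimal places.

Estimated true score = 0.6150×19 + (1 − 0.6150)×20 ≈ 19.3850

19.39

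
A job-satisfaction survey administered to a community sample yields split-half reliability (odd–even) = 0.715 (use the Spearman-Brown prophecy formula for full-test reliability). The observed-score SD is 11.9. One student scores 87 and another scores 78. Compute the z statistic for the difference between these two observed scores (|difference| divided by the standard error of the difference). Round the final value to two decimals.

r_full = 2·0.715 / (1 + 0.715) ≃ 0.8338
The standard error of measurement is 11.9000*√(1 − 0.8338) ≃ 11.9000*0.4077 ≃ 4.8511.
SE_diff = SEM * √2 ≃ 4.8511 * 1.4142 ≃ 6.8604
z = |87 − 78| / 6.8604 = 9 / 6.8604 ≃ 1.3119

1.31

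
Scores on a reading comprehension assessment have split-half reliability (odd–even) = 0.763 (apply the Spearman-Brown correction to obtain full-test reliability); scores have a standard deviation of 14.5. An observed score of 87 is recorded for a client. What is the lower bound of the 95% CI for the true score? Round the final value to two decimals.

Full-length reliability (Spearman-Brown) = 2(0.763)/(1+0.763) ≃ 0.866
SEM = 14.500 × √(1 − 0.866) = 14.500 × √0.134 ≃ 14.500 × 0.367 ≃ 5.316
Margin = 1.96 × 5.316 ≃ 10.420
Lower limit = 87 − 10.420 ≃ 76.580

76.58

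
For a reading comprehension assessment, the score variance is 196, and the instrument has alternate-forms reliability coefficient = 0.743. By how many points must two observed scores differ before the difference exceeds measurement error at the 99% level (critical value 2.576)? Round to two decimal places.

SD = √196 = 14.0000
SEM = 14.0000 · √(1 − 0.7430) = 14.0000 · √0.2570 ≃ 14.0000 · 0.5070 ≃ 7.0973
Standard error of the difference = 7.0973·√2 ≃ 10.0371
Smallest detectable difference = 2.576·10.0371 ≃ 25.8556

25.86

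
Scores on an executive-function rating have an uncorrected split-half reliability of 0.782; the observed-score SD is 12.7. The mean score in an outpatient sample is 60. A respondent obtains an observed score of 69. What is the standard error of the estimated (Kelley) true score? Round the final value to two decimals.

Full-length reliability (Spearman-Brown) = 2(0.782)/(1+0.782) ≈ 0.878
SE_est = SD · √(r(1 − r)) = 12.700 · √0.107 ≈ 12.700 · 0.328 ≈ 4.161

4.16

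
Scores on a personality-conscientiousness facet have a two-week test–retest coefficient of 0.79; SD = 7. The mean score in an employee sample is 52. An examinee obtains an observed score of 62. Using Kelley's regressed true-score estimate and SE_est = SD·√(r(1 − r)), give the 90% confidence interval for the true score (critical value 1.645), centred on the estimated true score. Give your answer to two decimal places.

[55.21, 64.59]

Estimated true score = 0.790·62 + (1 − 0.790)·52 ≈ 59.900
SE_est = 7.000·√(0.790·0.210) ≈ 2.851
CI = 59.900 ± 1.645 · 2.851 → [55.210, 64.590]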